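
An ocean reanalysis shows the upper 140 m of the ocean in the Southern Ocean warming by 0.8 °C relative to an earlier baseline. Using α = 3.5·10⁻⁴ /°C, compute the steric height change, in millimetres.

39.2 mm of thermosteric rise

Δh = αΔT·H = 3.5×10⁻⁴ × 0.8 × 140 = 0.03920 m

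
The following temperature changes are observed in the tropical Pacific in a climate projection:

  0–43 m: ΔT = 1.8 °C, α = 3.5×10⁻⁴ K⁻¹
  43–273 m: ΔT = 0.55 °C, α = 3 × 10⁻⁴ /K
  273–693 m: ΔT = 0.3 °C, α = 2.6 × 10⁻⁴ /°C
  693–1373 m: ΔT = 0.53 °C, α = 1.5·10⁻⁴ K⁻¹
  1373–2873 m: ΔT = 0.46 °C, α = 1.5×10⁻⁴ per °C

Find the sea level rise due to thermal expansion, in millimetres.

Layer 1: 1.8 × 3.5×10⁻⁴ × 43 = 0.02709 m
43–273 m: 3×10⁻⁴ × 230 × 0.55 = 0.03795 m
2.6×10⁻⁴ × 420 × 0.3 = 0.03276 m
0.53 × 1.5×10⁻⁴ × 680 = 0.05406 m
Layer 5: 0.46 × 1500 × 1.5×10⁻⁴ = 0.10350 m
Δh = 0.02709 + 0.03795 + 0.03276 + 0.05406 + 0.10350 = 0.25536 m ≈ 255 mm

Δh ≈ 255 mm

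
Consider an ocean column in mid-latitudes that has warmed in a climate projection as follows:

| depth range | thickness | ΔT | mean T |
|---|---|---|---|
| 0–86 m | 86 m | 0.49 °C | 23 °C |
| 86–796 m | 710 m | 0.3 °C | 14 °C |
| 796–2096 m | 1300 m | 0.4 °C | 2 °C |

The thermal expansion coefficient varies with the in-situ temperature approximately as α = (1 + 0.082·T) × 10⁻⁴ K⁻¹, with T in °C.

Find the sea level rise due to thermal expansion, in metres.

Layer 1: α = (1 + 0.082×23)×10⁻⁴ = 2.886×10⁻⁴ K⁻¹
Layer 2: α = (1 + 0.082×14)×10⁻⁴ = 2.148×10⁻⁴ K⁻¹
Layer 3: α = (1 + 0.082×2)×10⁻⁴ = 1.164×10⁻⁴ K⁻¹
0.49 × 2.886×10⁻⁴ × 86 = 0.012161604 m
2.148×10⁻⁴ × 710 × 0.3 = 0.0457524 m
796–2096 m: 1300 × 0.4 × 1.164×10⁻⁴ = 0.060528 m
Δh = 0.012161604 + 0.0457524 + 0.060528 = 0.118442004 m

0.118 m of thermosteric rise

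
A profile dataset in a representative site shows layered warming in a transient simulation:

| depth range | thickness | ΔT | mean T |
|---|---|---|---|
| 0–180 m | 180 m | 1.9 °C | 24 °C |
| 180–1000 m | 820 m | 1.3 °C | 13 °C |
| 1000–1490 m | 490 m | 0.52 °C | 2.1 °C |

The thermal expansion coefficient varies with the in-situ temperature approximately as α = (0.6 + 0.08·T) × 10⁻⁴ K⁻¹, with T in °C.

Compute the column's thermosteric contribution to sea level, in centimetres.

Layer 1: α = (0.6 + 0.08×24)×10⁻⁴ = 2.52×10⁻⁴ K⁻¹
Layer 2: α = (0.6 + 0.08×13)×10⁻⁴ = 1.64×10⁻⁴ K⁻¹
Layer 3: α = (0.6 + 0.08×2.1)×10⁻⁴ = 0.768×10⁻⁴ K⁻¹
Layer 1: 2.52×10⁻⁴ × 1.9 × 180 = 0.086184 m
Layer 2: 1.64×10⁻⁴ × 820 × 1.3 = 0.174824 m
1000–1490 m: 490 × 0.768×10⁻⁴ × 0.52 = 0.01956864 m
Δh = 0.086184 + 0.174824 + 0.01956864 = 0.28057664 m

28.1 cm of thermosteric rise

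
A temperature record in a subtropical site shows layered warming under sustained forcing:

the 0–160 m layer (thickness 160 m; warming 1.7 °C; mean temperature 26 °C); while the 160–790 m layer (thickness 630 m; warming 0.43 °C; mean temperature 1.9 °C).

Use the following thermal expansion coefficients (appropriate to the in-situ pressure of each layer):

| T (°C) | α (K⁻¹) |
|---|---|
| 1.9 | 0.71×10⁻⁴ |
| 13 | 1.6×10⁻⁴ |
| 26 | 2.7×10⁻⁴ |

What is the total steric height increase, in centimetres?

Layer 1 at 26 °C → α = 2.7×10⁻⁴ K⁻¹
Layer 2 at 1.9 °C → α = 0.71×10⁻⁴ K⁻¹
160 × 1.7 × 2.7×10⁻⁴ = 0.07344 m
Layer 2: 630 × 0.71×10⁻⁴ × 0.43 = 0.0192339 m
Δh = 0.07344 + 0.0192339 = 0.0926739 m ≈ 9.27 cm

Δh = 9.27 cm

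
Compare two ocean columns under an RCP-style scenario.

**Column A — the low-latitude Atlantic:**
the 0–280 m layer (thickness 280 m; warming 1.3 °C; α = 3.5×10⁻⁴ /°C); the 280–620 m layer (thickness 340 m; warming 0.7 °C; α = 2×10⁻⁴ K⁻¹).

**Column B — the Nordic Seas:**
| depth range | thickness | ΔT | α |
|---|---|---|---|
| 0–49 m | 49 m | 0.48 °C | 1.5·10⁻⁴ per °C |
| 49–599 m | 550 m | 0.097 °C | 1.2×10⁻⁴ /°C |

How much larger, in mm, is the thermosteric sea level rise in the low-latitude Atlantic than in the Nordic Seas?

A 3.5×10⁻⁴ × 1.3 × 280 = 0.12740 m
A 280–620 m: 0.7 × 2×10⁻⁴ × 340 = 0.04760 m
A total: 0.17500 m
B Layer 1: 0.48 × 49 × 1.5×10⁻⁴ = 0.003528 m
B 49–599 m: 0.097 × 550 × 1.2×10⁻⁴ = 0.006402 m
B total: 0.00993 m
Difference: 0.17500 − 0.00993 = 0.16507 m

165 mm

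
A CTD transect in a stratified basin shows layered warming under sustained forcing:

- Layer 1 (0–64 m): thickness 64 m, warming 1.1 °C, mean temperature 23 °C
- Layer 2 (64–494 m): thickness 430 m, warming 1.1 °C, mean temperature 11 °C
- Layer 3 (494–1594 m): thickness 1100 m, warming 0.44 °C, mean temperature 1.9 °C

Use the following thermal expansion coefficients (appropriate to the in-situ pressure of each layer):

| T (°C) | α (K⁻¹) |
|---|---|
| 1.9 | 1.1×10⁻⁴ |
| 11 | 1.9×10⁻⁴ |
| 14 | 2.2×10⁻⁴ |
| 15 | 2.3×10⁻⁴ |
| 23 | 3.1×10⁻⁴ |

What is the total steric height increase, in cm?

about 16.5 cm

Layer 1 at 23 °C → α = 3.1×10⁻⁴ K⁻¹
Layer 2 at 11 °C → α = 1.9×10⁻⁴ K⁻¹
Layer 3 at 1.9 °C → α = 1.1×10⁻⁴ K⁻¹
0–64 m: 3.1×10⁻⁴ × 1.1 × 64 = 0.021824 m
1.9×10⁻⁴ × 430 × 1.1 = 0.08987 m
0.44 × 1.1×10⁻⁴ × 1100 = 0.05324 m
Δh = 0.021824 + 0.08987 + 0.05324 = 0.164934 m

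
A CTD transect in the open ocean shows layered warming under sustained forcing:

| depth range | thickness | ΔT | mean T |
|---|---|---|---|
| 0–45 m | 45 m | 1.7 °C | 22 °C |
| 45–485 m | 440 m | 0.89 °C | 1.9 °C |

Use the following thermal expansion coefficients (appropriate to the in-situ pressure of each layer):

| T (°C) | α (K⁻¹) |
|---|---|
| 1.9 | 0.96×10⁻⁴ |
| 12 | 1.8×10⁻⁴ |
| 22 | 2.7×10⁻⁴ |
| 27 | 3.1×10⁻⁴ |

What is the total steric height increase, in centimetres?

Layer 1 at 22 °C → α = 2.7×10⁻⁴ K⁻¹
Layer 2 at 1.9 °C → α = 0.96×10⁻⁴ K⁻¹
2.7×10⁻⁴ × 45 × 1.7 = 0.020655 m
0.89 × 440 × 0.96×10⁻⁴ = 0.0375936 m
Δh = 0.020655 + 0.0375936 = 0.0582486 m

Δh = 5.8 cm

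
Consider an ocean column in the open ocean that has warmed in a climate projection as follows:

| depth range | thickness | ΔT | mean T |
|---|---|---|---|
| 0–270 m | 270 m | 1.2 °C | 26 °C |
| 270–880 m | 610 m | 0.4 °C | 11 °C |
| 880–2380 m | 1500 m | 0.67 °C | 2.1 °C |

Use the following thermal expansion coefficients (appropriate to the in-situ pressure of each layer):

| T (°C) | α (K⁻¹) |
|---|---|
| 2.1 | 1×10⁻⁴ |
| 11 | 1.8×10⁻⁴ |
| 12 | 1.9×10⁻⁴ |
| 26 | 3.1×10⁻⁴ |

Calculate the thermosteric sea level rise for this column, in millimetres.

Layer 1 at 26 °C → α = 3.1×10⁻⁴ K⁻¹
Layer 2 at 11 °C → α = 1.8×10⁻⁴ K⁻¹
Layer 3 at 2.1 °C → α = 1×10⁻⁴ K⁻¹
Layer 1: 3.1×10⁻⁴ × 1.2 × 270 = 0.10044 m
1.8×10⁻⁴ × 0.4 × 610 = 0.04392 m
Layer 3: 0.67 × 1500 × 1×10⁻⁴ = 0.10050 m
Δh = 0.10044 + 0.04392 + 0.10050 = 0.24486 m

about 245 mm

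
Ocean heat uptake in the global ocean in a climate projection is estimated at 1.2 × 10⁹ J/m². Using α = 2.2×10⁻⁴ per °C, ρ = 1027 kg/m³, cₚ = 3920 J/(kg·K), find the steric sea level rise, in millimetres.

65.6 mm

Δh = αQ/(ρcₚ) = 2.2×10⁻⁴ × 1.2×10⁹ / (1027 × 3920) ≈ 0.065576 m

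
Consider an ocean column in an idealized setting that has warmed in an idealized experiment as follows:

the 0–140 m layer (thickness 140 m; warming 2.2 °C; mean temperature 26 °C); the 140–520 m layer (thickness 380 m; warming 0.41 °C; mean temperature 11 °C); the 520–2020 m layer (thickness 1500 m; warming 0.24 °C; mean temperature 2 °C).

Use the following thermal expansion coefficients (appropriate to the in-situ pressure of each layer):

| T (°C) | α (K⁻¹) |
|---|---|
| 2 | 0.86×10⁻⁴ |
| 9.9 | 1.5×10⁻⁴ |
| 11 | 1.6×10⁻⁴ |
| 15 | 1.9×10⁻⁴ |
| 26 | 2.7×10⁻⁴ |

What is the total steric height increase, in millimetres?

Δh = 139 mm

Layer 1 at 26 °C → α = 2.7×10⁻⁴ K⁻¹
Layer 2 at 11 °C → α = 1.6×10⁻⁴ K⁻¹
Layer 3 at 2 °C → α = 0.86×10⁻⁴ K⁻¹
0–140 m: 2.2 × 140 × 2.7×10⁻⁴ = 0.08316 m
140–520 m: 380 × 1.6×10⁻⁴ × 0.41 = 0.024928 m
0.86×10⁻⁴ × 1500 × 0.24 = 0.03096 m
Δh = 0.08316 + 0.024928 + 0.03096 = 0.139048 m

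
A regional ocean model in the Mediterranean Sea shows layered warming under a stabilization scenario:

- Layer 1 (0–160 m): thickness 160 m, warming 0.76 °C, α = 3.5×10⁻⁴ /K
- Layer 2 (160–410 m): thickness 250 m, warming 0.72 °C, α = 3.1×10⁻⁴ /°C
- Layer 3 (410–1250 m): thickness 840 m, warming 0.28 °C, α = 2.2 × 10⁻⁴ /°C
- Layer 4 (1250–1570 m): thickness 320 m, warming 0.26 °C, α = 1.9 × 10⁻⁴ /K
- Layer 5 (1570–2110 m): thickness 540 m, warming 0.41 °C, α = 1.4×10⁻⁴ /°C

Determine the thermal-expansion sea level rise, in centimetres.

160 × 0.76 × 3.5×10⁻⁴ = 0.04256 m
3.1×10⁻⁴ × 250 × 0.72 = 0.05580 m
0.28 × 840 × 2.2×10⁻⁴ = 0.051744 m
1250–1570 m: 0.26 × 320 × 1.9×10⁻⁴ = 0.015808 m
Layer 5: 0.41 × 540 × 1.4×10⁻⁴ = 0.030996 m
Δh = 0.04256 + 0.05580 + 0.051744 + 0.015808 + 0.030996 = 0.196908 m

19.7 cm of thermosteric rise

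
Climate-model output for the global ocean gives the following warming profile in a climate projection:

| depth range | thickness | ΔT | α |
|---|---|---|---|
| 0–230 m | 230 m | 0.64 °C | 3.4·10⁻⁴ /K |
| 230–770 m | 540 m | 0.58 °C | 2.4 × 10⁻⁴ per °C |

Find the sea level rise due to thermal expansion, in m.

0.13 m

Layer 1: 0.64 × 3.4×10⁻⁴ × 230 = 0.050048 m
2.4×10⁻⁴ × 540 × 0.58 = 0.075168 m
Δh = 0.050048 + 0.075168 = 0.125216 m ≈ 0.13 m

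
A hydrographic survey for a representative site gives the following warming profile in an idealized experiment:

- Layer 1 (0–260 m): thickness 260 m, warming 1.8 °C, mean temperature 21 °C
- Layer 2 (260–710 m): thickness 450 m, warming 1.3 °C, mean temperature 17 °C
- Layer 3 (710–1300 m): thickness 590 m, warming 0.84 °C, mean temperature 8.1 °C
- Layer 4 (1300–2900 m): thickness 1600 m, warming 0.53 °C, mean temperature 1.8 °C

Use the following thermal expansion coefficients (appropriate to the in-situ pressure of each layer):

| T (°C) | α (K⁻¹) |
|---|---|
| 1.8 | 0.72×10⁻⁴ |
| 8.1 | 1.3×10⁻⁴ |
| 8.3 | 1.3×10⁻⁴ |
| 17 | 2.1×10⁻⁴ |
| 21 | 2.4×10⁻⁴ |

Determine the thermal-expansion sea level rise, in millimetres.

361 mm of thermosteric rise

Layer 1 at 21 °C → α = 2.4×10⁻⁴ K⁻¹
Layer 2 at 17 °C → α = 2.1×10⁻⁴ K⁻¹
Layer 3 at 8.1 °C → α = 1.3×10⁻⁴ K⁻¹
Layer 4 at 1.8 °C → α = 0.72×10⁻⁴ K⁻¹
Layer 1: 1.8 × 260 × 2.4×10⁻⁴ = 0.11232 m
1.3 × 450 × 2.1×10⁻⁴ = 0.12285 m
710–1300 m: 0.84 × 1.3×10⁻⁴ × 590 = 0.064428 m
0.72×10⁻⁴ × 1600 × 0.53 = 0.061056 m
Δh = 0.11232 + 0.12285 + 0.064428 + 0.061056 = 0.360654 m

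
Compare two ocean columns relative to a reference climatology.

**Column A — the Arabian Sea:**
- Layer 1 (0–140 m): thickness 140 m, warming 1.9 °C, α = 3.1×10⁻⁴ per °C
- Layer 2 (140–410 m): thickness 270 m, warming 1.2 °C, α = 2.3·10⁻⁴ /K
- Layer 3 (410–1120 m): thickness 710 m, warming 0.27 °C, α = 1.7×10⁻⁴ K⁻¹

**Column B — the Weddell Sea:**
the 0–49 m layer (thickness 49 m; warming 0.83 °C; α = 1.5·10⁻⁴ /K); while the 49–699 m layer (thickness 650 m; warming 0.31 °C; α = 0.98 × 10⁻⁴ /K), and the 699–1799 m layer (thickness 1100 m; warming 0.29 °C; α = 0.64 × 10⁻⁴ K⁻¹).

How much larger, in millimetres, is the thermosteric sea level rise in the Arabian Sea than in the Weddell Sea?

143 mm larger

A 0–140 m: 140 × 3.1×10⁻⁴ × 1.9 = 0.08246 m
A 140–410 m: 1.2 × 270 × 2.3×10⁻⁴ = 0.07452 m
A Layer 3: 710 × 0.27 × 1.7×10⁻⁴ = 0.032589 m
A total: 0.189569 m
B 0–49 m: 49 × 1.5×10⁻⁴ × 0.83 = 0.0061005 m
B Layer 2: 0.31 × 650 × 0.98×10⁻⁴ = 0.019747 m
B Layer 3: 1100 × 0.29 × 0.64×10⁻⁴ = 0.020416 m
B total: 0.0462635 m
Difference: 0.189569 − 0.0462635 = 0.1433055 m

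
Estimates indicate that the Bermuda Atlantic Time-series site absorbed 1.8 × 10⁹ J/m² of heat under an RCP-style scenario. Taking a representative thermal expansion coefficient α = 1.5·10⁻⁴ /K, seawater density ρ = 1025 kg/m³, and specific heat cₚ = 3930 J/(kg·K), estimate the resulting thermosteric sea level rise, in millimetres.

Δh ≈ 67 mm

Δh = αQ/(ρcₚ) = 1.5×10⁻⁴ × 1.8×10⁹ / (1025 × 3930) ≈ 0.067027 m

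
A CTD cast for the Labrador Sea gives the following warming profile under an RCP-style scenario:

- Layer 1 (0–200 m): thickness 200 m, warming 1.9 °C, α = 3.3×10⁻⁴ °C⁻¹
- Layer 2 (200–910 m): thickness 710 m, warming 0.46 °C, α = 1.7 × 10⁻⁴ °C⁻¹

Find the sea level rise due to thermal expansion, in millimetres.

Δh ≈ 181 mm

0–200 m: 1.9 × 3.3×10⁻⁴ × 200 = 0.12540 m
200–910 m: 710 × 0.46 × 1.7×10⁻⁴ = 0.055522 m
Δh = 0.12540 + 0.055522 = 0.180922 m ≈ 181 mm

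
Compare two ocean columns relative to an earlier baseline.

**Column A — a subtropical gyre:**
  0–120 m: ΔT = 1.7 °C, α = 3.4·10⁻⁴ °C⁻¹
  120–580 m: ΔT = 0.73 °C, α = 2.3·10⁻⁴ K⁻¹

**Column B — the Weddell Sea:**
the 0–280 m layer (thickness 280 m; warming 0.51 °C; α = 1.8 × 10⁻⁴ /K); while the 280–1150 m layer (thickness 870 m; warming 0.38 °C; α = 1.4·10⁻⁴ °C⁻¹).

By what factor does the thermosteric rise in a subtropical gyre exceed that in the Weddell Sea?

A 120 × 1.7 × 3.4×10⁻⁴ = 0.06936 m
A Layer 2: 0.73 × 460 × 2.3×10⁻⁴ = 0.077234 m
A total: 0.146594 m
B 1.8×10⁻⁴ × 280 × 0.51 = 0.025704 m
B 280–1150 m: 870 × 0.38 × 1.4×10⁻⁴ = 0.046284 m
B total: 0.071988 m
Ratio: 0.146594 / 0.071988 ≈ 2.036

≈ 2.0×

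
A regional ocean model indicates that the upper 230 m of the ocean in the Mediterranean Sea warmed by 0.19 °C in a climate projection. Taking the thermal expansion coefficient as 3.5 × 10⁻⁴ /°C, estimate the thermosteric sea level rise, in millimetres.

Δh ≈ 15 mm

Δh = αΔT·H = 3.5×10⁻⁴ × 0.19 × 230 = 0.015295 m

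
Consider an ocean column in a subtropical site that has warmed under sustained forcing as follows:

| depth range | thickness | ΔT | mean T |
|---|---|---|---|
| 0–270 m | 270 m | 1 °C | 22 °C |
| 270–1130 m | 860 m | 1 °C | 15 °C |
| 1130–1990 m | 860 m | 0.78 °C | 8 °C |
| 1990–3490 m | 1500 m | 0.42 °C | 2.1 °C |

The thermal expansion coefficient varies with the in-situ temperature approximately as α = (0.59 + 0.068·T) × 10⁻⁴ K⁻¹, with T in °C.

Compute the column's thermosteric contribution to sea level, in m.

Δh = 0.317 m

Layer 1: α = (0.59 + 0.068×22)×10⁻⁴ = 2.086×10⁻⁴ K⁻¹
Layer 2: α = (0.59 + 0.068×15)×10⁻⁴ = 1.61×10⁻⁴ K⁻¹
Layer 3: α = (0.59 + 0.068×8)×10⁻⁴ = 1.134×10⁻⁴ K⁻¹
Layer 4: α = (0.59 + 0.068×2.1)×10⁻⁴ = 0.7328×10⁻⁴ K⁻¹
Layer 1: 270 × 1 × 2.086×10⁻⁴ = 0.056322 m
1 × 860 × 1.61×10⁻⁴ = 0.13846 m
1.134×10⁻⁴ × 860 × 0.78 = 0.07606872 m
1990–3490 m: 0.42 × 0.7328×10⁻⁴ × 1500 = 0.0461664 m
Δh = 0.056322 + 0.13846 + 0.07606872 + 0.0461664 = 0.31701712 m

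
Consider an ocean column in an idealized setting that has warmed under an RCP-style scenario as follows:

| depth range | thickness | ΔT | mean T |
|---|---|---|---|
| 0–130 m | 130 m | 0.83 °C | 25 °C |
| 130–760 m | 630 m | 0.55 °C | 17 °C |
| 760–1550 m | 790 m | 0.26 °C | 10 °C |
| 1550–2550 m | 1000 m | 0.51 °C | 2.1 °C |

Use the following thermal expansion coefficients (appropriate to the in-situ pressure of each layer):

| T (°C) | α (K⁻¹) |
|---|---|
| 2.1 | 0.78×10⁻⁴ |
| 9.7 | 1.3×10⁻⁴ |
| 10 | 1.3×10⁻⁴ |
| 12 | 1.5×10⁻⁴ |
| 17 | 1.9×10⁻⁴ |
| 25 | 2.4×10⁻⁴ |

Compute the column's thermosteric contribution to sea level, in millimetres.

Layer 1 at 25 °C → α = 2.4×10⁻⁴ K⁻¹
Layer 2 at 17 °C → α = 1.9×10⁻⁴ K⁻¹
Layer 3 at 10 °C → α = 1.3×10⁻⁴ K⁻¹
Layer 4 at 2.1 °C → α = 0.78×10⁻⁴ K⁻¹
Layer 1: 0.83 × 2.4×10⁻⁴ × 130 = 0.025896 m
Layer 2: 1.9×10⁻⁴ × 0.55 × 630 = 0.065835 m
760–1550 m: 0.26 × 790 × 1.3×10⁻⁴ = 0.026702 m
Layer 4: 0.78×10⁻⁴ × 0.51 × 1000 = 0.03978 m
Δh = 0.025896 + 0.065835 + 0.026702 + 0.03978 = 0.158213 m ≈ 160 mm

160 mm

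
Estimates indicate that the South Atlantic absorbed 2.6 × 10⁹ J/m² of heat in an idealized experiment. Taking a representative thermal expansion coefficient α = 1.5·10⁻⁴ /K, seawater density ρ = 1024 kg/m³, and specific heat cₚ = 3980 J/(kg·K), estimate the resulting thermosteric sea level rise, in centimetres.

9.57 cm

Δh = αQ/(ρcₚ) = 1.5×10⁻⁴ × 2.6×10⁹ / (1024 × 3980) ≈ 0.095693 m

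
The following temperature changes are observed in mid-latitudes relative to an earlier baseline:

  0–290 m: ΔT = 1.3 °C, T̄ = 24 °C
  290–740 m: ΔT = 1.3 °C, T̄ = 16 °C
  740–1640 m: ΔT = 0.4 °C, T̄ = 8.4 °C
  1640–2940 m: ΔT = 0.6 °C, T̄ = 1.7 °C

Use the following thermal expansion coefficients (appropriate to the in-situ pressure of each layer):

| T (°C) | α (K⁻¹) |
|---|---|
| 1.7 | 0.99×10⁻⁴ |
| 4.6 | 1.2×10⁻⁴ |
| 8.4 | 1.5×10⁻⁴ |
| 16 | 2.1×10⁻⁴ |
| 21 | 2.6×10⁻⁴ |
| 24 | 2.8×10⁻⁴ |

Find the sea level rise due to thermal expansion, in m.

Δh = 0.36 m

Layer 1 at 24 °C → α = 2.8×10⁻⁴ K⁻¹
Layer 2 at 16 °C → α = 2.1×10⁻⁴ K⁻¹
Layer 3 at 8.4 °C → α = 1.5×10⁻⁴ K⁻¹
Layer 4 at 1.7 °C → α = 0.99×10⁻⁴ K⁻¹
0–290 m: 1.3 × 290 × 2.8×10⁻⁴ = 0.10556 m
290–740 m: 2.1×10⁻⁴ × 1.3 × 450 = 0.12285 m
Layer 3: 1.5×10⁻⁴ × 0.4 × 900 = 0.05400 m
Layer 4: 0.99×10⁻⁴ × 0.6 × 1300 = 0.07722 m
Δh = 0.10556 + 0.12285 + 0.05400 + 0.07722 = 0.35963 m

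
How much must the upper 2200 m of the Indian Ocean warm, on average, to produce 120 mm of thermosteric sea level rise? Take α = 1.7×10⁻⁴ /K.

0.321 °C

ΔT = Δh/(αH) = 0.12 / (1.7×10⁻⁴ × 2200) ≈ 0.3209 °C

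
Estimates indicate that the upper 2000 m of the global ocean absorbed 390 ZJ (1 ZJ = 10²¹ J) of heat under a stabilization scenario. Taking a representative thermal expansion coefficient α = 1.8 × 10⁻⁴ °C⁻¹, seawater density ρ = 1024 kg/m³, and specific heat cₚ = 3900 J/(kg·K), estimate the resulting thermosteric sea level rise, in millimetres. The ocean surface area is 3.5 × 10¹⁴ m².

50.2 mm

Per unit area: Q = 390×10²¹ / (3.5×10¹⁴) ≈ 1.114×10⁹ J/m²
Δh = αQ/(ρcₚ) = 1.8×10⁻⁴ × 1.114×10⁹ / (1024 × 3900) ≈ 0.05021 m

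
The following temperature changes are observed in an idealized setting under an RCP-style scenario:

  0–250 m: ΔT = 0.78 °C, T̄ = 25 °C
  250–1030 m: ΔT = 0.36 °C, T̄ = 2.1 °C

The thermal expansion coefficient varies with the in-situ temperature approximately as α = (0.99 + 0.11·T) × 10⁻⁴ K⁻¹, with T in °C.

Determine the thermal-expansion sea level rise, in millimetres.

Δh = 107 mm

Layer 1: α = (0.99 + 0.11×25)×10⁻⁴ = 3.74×10⁻⁴ K⁻¹
Layer 2: α = (0.99 + 0.11×2.1)×10⁻⁴ = 1.221×10⁻⁴ K⁻¹
Layer 1: 250 × 0.78 × 3.74×10⁻⁴ = 0.07293 m
Layer 2: 0.36 × 780 × 1.221×10⁻⁴ = 0.03428568 m
Δh = 0.07293 + 0.03428568 = 0.10721568 m ≈ 107 mm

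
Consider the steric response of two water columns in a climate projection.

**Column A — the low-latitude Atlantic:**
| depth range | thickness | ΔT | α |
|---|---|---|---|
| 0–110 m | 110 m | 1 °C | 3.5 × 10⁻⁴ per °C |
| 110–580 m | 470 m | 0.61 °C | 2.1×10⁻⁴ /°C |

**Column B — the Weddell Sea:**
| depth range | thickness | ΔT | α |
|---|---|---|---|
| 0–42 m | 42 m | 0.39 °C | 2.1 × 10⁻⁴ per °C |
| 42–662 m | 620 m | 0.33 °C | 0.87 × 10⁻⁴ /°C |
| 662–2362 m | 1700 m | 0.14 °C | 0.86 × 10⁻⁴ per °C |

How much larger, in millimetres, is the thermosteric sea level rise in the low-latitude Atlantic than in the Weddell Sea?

Δh_A − Δh_B ≈ 57 mm

A Layer 1: 3.5×10⁻⁴ × 1 × 110 = 0.03850 m
A 110–580 m: 0.61 × 470 × 2.1×10⁻⁴ = 0.060207 m
A total: 0.098707 m
B Layer 1: 42 × 2.1×10⁻⁴ × 0.39 = 0.0034398 m
B 620 × 0.87×10⁻⁴ × 0.33 = 0.0178002 m
B 1700 × 0.86×10⁻⁴ × 0.14 = 0.020468 m
B total: 0.041708 m
Difference: 0.098707 − 0.041708 = 0.056999 m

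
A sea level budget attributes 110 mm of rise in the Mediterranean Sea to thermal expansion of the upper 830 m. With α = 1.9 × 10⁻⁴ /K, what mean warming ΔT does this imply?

ΔT = Δh/(αH) = 0.11 / (1.9×10⁻⁴ × 830) ≈ 0.6975 °C

ΔT ≈ 0.698 °C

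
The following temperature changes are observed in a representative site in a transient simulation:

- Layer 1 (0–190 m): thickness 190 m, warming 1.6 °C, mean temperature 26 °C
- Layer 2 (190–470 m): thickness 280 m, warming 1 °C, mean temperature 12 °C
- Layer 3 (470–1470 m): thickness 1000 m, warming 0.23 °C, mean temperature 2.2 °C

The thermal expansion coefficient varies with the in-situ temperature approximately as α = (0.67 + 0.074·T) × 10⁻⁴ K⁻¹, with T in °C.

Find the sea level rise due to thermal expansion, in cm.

14.2 cm

Layer 1: α = (0.67 + 0.074×26)×10⁻⁴ = 2.594×10⁻⁴ K⁻¹
Layer 2: α = (0.67 + 0.074×12)×10⁻⁴ = 1.558×10⁻⁴ K⁻¹
Layer 3: α = (0.67 + 0.074×2.2)×10⁻⁴ = 0.8328×10⁻⁴ K⁻¹
0–190 m: 2.594×10⁻⁴ × 1.6 × 190 = 0.0788576 m
190–470 m: 280 × 1.558×10⁻⁴ × 1 = 0.043624 m
470–1470 m: 0.23 × 1000 × 0.8328×10⁻⁴ = 0.0191544 m
Δh = 0.0788576 + 0.043624 + 0.0191544 = 0.141636 m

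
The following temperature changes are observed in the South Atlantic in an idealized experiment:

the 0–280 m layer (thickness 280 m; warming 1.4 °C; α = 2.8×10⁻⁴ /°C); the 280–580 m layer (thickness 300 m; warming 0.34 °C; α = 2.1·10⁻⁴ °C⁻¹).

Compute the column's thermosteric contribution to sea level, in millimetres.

Δh = 131 mm

280 × 1.4 × 2.8×10⁻⁴ = 0.10976 m
280–580 m: 2.1×10⁻⁴ × 300 × 0.34 = 0.02142 m
Δh = 0.10976 + 0.02142 = 0.13118 m ≈ 131 mm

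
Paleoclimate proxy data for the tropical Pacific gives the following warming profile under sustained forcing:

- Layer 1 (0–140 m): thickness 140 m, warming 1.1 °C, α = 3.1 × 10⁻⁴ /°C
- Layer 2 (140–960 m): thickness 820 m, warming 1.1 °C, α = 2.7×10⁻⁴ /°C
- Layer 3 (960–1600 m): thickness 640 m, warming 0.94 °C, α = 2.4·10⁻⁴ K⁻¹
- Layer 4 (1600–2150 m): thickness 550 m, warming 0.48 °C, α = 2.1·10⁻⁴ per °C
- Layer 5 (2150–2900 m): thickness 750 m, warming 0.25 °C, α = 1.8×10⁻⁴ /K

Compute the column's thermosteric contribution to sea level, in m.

0.52 m

140 × 3.1×10⁻⁴ × 1.1 = 0.04774 m
140–960 m: 1.1 × 2.7×10⁻⁴ × 820 = 0.24354 m
960–1600 m: 2.4×10⁻⁴ × 0.94 × 640 = 0.144384 m
0.48 × 550 × 2.1×10⁻⁴ = 0.05544 m
Layer 5: 750 × 1.8×10⁻⁴ × 0.25 = 0.03375 m
Δh = 0.04774 + 0.24354 + 0.144384 + 0.05544 + 0.03375 = 0.524854 m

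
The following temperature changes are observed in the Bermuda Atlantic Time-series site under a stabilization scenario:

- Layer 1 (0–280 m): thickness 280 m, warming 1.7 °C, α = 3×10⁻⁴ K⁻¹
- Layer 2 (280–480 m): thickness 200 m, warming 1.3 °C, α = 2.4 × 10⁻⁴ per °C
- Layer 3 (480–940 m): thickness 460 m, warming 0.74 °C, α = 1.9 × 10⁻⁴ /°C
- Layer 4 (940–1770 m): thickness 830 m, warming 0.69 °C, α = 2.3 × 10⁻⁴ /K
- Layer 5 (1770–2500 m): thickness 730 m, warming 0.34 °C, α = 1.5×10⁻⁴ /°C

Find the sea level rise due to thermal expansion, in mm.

440 mm

0–280 m: 3×10⁻⁴ × 280 × 1.7 = 0.14280 m
280–480 m: 200 × 1.3 × 2.4×10⁻⁴ = 0.06240 m
1.9×10⁻⁴ × 0.74 × 460 = 0.064676 m
940–1770 m: 830 × 0.69 × 2.3×10⁻⁴ = 0.131721 m
0.34 × 1.5×10⁻⁴ × 730 = 0.03723 m
Δh = 0.14280 + 0.06240 + 0.064676 + 0.131721 + 0.03723 = 0.438827 m ≈ 440 mm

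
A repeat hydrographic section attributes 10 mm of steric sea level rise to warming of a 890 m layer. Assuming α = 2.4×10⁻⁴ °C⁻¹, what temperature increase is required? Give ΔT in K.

ΔT = Δh/(αH) = 0.01 / (2.4×10⁻⁴ × 890) ≈ 0.04682 K

about 0.0468 K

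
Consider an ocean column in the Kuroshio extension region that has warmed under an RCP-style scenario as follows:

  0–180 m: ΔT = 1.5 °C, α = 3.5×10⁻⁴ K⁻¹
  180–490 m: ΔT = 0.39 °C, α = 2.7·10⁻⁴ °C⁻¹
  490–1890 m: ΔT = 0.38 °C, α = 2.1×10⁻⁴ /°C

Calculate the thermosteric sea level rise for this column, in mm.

1.5 × 3.5×10⁻⁴ × 180 = 0.09450 m
Layer 2: 2.7×10⁻⁴ × 310 × 0.39 = 0.032643 m
490–1890 m: 0.38 × 2.1×10⁻⁴ × 1400 = 0.11172 m
Δh = 0.09450 + 0.032643 + 0.11172 = 0.238863 m

about 239 mm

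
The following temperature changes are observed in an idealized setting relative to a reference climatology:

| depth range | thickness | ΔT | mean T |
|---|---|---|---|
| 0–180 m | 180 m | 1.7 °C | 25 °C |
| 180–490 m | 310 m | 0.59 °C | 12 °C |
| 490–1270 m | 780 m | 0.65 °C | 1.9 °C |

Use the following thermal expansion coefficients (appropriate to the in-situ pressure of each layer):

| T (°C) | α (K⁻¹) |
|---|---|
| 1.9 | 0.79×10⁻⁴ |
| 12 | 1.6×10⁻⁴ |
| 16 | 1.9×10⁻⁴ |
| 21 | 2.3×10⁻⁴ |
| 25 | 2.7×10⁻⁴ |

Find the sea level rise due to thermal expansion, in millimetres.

Δh ≈ 152 mm

Layer 1 at 25 °C → α = 2.7×10⁻⁴ K⁻¹
Layer 2 at 12 °C → α = 1.6×10⁻⁴ K⁻¹
Layer 3 at 1.9 °C → α = 0.79×10⁻⁴ K⁻¹
Layer 1: 1.7 × 180 × 2.7×10⁻⁴ = 0.08262 m
1.6×10⁻⁴ × 310 × 0.59 = 0.029264 m
Layer 3: 0.79×10⁻⁴ × 780 × 0.65 = 0.040053 m
Δh = 0.08262 + 0.029264 + 0.040053 = 0.151937 m ≈ 152 mm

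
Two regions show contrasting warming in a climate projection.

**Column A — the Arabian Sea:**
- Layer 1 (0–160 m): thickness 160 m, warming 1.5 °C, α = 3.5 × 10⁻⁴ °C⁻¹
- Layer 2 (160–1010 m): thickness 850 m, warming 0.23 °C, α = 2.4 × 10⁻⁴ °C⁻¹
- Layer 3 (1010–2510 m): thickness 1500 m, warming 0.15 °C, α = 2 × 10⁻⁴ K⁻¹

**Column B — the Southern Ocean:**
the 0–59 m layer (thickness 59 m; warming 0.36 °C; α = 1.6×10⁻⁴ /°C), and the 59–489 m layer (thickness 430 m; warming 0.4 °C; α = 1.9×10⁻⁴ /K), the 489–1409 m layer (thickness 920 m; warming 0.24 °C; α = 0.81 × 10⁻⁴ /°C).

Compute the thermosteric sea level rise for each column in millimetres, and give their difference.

A 0–160 m: 3.5×10⁻⁴ × 160 × 1.5 = 0.08400 m
A 850 × 2.4×10⁻⁴ × 0.23 = 0.04692 m
A Layer 3: 0.15 × 2×10⁻⁴ × 1500 = 0.04500 m
A total: 0.17592 m
B Layer 1: 1.6×10⁻⁴ × 59 × 0.36 = 0.0033984 m
B Layer 2: 1.9×10⁻⁴ × 0.4 × 430 = 0.03268 m
B Layer 3: 0.81×10⁻⁴ × 0.24 × 920 = 0.0178848 m
B total: 0.0539632 m
Difference: 0.17592 − 0.0539632 = 0.1219568 m

A: 176 mm; B: 54.0 mm; difference 122 mm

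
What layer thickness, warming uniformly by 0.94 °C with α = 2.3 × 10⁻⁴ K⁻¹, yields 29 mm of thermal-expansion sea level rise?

H = Δh/(αΔT) = 0.029 / (2.3×10⁻⁴ × 0.94) ≈ 134.1 m

H ≈ 134 m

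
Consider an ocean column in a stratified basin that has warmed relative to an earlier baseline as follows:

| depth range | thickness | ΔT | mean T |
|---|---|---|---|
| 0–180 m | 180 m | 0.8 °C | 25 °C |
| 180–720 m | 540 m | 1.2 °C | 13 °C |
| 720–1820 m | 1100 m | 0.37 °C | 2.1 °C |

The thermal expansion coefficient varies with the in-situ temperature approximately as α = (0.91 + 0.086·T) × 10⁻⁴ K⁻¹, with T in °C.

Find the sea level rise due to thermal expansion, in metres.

Layer 1: α = (0.91 + 0.086×25)×10⁻⁴ = 3.06×10⁻⁴ K⁻¹
Layer 2: α = (0.91 + 0.086×13)×10⁻⁴ = 2.028×10⁻⁴ K⁻¹
Layer 3: α = (0.91 + 0.086×2.1)×10⁻⁴ = 1.0906×10⁻⁴ K⁻¹
0.8 × 3.06×10⁻⁴ × 180 = 0.044064 m
Layer 2: 1.2 × 2.028×10⁻⁴ × 540 = 0.1314144 m
720–1820 m: 1100 × 1.0906×10⁻⁴ × 0.37 = 0.04438742 m
Δh = 0.044064 + 0.1314144 + 0.04438742 = 0.21986582 m

0.220 m of thermosteric rise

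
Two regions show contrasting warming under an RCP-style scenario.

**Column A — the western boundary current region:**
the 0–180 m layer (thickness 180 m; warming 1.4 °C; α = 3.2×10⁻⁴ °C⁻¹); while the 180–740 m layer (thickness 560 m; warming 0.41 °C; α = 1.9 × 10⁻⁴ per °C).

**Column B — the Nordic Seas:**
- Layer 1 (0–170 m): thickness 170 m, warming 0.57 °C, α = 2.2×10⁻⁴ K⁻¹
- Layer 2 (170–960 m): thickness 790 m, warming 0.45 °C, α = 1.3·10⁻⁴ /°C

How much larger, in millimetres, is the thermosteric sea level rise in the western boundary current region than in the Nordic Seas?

A Layer 1: 1.4 × 180 × 3.2×10⁻⁴ = 0.08064 m
A 180–740 m: 560 × 1.9×10⁻⁴ × 0.41 = 0.043624 m
A total: 0.124264 m
B 2.2×10⁻⁴ × 0.57 × 170 = 0.021318 m
B 0.45 × 790 × 1.3×10⁻⁴ = 0.046215 m
B total: 0.067533 m
Difference: 0.124264 − 0.067533 = 0.056731 m

56.7 mm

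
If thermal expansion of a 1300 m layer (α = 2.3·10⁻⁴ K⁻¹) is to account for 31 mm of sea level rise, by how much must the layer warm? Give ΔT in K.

ΔT = Δh/(αH) = 0.031 / (2.3×10⁻⁴ × 1300) ≈ 0.1037 K

ΔT ≈ 0.104 K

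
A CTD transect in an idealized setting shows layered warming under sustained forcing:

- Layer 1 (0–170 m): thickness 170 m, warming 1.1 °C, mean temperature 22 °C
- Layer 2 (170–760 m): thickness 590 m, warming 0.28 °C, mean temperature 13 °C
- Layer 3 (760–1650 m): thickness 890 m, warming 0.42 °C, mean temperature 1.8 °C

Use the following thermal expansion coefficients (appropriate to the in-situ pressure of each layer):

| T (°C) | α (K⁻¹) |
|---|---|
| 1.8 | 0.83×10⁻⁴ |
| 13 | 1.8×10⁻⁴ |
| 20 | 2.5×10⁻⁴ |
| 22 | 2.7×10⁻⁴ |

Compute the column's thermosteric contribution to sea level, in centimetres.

Layer 1 at 22 °C → α = 2.7×10⁻⁴ K⁻¹
Layer 2 at 13 °C → α = 1.8×10⁻⁴ K⁻¹
Layer 3 at 1.8 °C → α = 0.83×10⁻⁴ K⁻¹
Layer 1: 170 × 2.7×10⁻⁴ × 1.1 = 0.05049 m
1.8×10⁻⁴ × 0.28 × 590 = 0.029736 m
760–1650 m: 890 × 0.83×10⁻⁴ × 0.42 = 0.0310254 m
Δh = 0.05049 + 0.029736 + 0.0310254 = 0.1112514 m

11 cm of thermosteric rise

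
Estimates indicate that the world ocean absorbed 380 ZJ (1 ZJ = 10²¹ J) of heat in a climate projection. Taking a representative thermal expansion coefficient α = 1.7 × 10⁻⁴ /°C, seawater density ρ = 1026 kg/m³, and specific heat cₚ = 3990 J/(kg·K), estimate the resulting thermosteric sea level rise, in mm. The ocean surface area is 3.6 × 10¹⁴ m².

44 mm

Per unit area: Q = 380×10²¹ / (3.6×10¹⁴) ≈ 1.056×10⁹ J/m²
Δh = αQ/(ρcₚ) = 1.7×10⁻⁴ × 1.056×10⁹ / (1026 × 3990) ≈ 0.043852 m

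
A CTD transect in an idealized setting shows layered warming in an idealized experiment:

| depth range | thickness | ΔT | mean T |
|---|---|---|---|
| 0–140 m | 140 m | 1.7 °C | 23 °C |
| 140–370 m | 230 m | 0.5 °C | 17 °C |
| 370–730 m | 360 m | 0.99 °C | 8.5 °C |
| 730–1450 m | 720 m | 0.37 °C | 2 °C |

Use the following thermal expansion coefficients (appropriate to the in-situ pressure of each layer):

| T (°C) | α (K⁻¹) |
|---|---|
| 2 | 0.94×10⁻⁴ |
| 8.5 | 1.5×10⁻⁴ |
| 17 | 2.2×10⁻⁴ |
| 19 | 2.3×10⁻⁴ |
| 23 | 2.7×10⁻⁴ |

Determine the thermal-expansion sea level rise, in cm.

Layer 1 at 23 °C → α = 2.7×10⁻⁴ K⁻¹
Layer 2 at 17 °C → α = 2.2×10⁻⁴ K⁻¹
Layer 3 at 8.5 °C → α = 1.5×10⁻⁴ K⁻¹
Layer 4 at 2 °C → α = 0.94×10⁻⁴ K⁻¹
0–140 m: 140 × 1.7 × 2.7×10⁻⁴ = 0.06426 m
140–370 m: 0.5 × 2.2×10⁻⁴ × 230 = 0.02530 m
370–730 m: 360 × 1.5×10⁻⁴ × 0.99 = 0.05346 m
730–1450 m: 720 × 0.37 × 0.94×10⁻⁴ = 0.0250416 m
Δh = 0.06426 + 0.02530 + 0.05346 + 0.0250416 = 0.1680616 m

16.8 cm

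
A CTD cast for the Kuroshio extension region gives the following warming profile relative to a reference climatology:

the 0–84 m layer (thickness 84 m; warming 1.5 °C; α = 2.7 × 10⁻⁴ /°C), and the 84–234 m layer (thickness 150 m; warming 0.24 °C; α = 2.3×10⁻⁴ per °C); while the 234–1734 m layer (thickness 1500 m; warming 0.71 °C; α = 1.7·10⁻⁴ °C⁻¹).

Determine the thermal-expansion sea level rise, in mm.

Layer 1: 1.5 × 2.7×10⁻⁴ × 84 = 0.03402 m
84–234 m: 150 × 0.24 × 2.3×10⁻⁴ = 0.00828 m
0.71 × 1500 × 1.7×10⁻⁴ = 0.18105 m
Δh = 0.03402 + 0.00828 + 0.18105 = 0.22335 m

Δh ≈ 220 mm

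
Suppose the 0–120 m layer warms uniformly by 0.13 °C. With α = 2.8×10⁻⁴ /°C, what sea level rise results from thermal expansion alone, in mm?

4.37 mm of thermosteric rise

Δh = αΔT·H = 2.8×10⁻⁴ × 0.13 × 120 = 0.004368 m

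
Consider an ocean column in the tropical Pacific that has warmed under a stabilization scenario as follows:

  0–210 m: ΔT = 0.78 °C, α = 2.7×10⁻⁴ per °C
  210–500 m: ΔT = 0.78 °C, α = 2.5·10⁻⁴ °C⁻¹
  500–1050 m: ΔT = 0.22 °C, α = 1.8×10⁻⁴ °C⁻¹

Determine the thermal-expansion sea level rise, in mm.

about 123 mm

2.7×10⁻⁴ × 0.78 × 210 = 0.044226 m
290 × 0.78 × 2.5×10⁻⁴ = 0.05655 m
Layer 3: 0.22 × 1.8×10⁻⁴ × 550 = 0.02178 m
Δh = 0.044226 + 0.05655 + 0.02178 = 0.122556 m ≈ 123 mm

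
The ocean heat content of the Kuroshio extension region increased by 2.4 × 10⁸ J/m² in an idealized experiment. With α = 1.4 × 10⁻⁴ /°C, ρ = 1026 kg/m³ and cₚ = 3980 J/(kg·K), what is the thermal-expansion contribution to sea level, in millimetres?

Δh ≈ 8.23 mm

Δh = αQ/(ρcₚ) = 1.4×10⁻⁴ × 2.4×10⁸ / (1026 × 3980) ≈ 0.0082283 m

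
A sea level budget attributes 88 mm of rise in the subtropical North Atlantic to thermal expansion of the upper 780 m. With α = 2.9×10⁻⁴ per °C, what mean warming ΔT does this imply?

ΔT = Δh/(αH) = 0.088 / (2.9×10⁻⁴ × 780) ≈ 0.3890 °C

0.39 °C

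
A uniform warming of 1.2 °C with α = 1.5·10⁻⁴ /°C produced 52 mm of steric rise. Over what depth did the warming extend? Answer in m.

H = Δh/(αΔT) = 0.052 / (1.5×10⁻⁴ × 1.2) ≈ 288.9 m

289 m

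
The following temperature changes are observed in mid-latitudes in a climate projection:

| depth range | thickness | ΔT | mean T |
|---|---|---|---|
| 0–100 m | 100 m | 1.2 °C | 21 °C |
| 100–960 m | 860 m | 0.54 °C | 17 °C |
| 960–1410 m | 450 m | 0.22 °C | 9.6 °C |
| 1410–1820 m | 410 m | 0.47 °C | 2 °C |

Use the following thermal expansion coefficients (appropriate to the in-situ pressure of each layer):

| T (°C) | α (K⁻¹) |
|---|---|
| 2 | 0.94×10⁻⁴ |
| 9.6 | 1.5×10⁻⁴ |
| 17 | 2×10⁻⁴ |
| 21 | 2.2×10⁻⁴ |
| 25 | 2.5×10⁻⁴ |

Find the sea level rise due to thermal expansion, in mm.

152 mm

Layer 1 at 21 °C → α = 2.2×10⁻⁴ K⁻¹
Layer 2 at 17 °C → α = 2×10⁻⁴ K⁻¹
Layer 3 at 9.6 °C → α = 1.5×10⁻⁴ K⁻¹
Layer 4 at 2 °C → α = 0.94×10⁻⁴ K⁻¹
0–100 m: 2.2×10⁻⁴ × 1.2 × 100 = 0.02640 m
2×10⁻⁴ × 0.54 × 860 = 0.09288 m
0.22 × 450 × 1.5×10⁻⁴ = 0.01485 m
Layer 4: 0.47 × 410 × 0.94×10⁻⁴ = 0.0181138 m
Δh = 0.02640 + 0.09288 + 0.01485 + 0.0181138 = 0.1522438 m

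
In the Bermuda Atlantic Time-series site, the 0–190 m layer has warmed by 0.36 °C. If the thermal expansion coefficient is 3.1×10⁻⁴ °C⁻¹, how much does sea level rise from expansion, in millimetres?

about 21.2 mm

Δh = αΔT·H = 3.1×10⁻⁴ × 0.36 × 190 = 0.021204 m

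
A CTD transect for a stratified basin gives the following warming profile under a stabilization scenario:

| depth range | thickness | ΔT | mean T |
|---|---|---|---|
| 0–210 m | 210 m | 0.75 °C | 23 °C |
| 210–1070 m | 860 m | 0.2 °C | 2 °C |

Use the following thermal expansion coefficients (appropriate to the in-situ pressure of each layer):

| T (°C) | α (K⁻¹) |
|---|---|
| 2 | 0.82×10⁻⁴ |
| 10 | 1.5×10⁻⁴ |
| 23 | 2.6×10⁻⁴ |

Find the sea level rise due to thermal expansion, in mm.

Layer 1 at 23 °C → α = 2.6×10⁻⁴ K⁻¹
Layer 2 at 2 °C → α = 0.82×10⁻⁴ K⁻¹
2.6×10⁻⁴ × 0.75 × 210 = 0.04095 m
0.2 × 0.82×10⁻⁴ × 860 = 0.014104 m
Δh = 0.04095 + 0.014104 = 0.055054 m

55.1 mm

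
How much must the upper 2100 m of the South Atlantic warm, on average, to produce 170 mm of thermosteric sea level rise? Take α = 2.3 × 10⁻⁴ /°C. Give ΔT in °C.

about 0.352 °C

ΔT = Δh/(αH) = 0.17 / (2.3×10⁻⁴ × 2100) ≈ 0.3520 °C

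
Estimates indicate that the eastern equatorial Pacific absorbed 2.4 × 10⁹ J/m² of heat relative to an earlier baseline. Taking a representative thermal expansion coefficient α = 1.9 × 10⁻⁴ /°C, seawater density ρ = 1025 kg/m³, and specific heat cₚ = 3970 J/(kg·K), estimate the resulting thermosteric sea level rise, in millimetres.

112 mm

Δh = αQ/(ρcₚ) = 1.9×10⁻⁴ × 2.4×10⁹ / (1025 × 3970) ≈ 0.11206 m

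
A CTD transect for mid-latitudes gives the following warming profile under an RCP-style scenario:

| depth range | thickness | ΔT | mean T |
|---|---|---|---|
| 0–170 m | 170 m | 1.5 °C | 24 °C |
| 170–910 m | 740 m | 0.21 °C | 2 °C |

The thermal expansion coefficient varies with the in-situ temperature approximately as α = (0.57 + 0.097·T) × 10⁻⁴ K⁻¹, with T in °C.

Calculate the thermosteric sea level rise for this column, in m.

Δh = 0.0858 m

Layer 1: α = (0.57 + 0.097×24)×10⁻⁴ = 2.898×10⁻⁴ K⁻¹
Layer 2: α = (0.57 + 0.097×2)×10⁻⁴ = 0.764×10⁻⁴ K⁻¹
170 × 1.5 × 2.898×10⁻⁴ = 0.073899 m
Layer 2: 0.764×10⁻⁴ × 0.21 × 740 = 0.01187256 m
Δh = 0.073899 + 0.01187256 = 0.08577156 m ≈ 0.0858 m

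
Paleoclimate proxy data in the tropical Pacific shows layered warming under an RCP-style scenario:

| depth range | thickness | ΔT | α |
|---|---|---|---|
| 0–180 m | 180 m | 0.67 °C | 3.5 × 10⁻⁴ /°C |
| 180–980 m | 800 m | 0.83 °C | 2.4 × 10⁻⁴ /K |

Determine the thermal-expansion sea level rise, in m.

0.20 m of thermosteric rise

0–180 m: 180 × 0.67 × 3.5×10⁻⁴ = 0.04221 m
800 × 0.83 × 2.4×10⁻⁴ = 0.15936 m
Δh = 0.04221 + 0.15936 = 0.20157 m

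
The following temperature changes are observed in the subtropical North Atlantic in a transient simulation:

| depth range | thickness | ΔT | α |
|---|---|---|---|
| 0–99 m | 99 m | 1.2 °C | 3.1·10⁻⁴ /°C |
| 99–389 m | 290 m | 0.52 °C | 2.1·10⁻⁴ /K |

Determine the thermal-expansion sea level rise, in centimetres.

99 × 3.1×10⁻⁴ × 1.2 = 0.036828 m
Layer 2: 0.52 × 290 × 2.1×10⁻⁴ = 0.031668 m
Δh = 0.036828 + 0.031668 = 0.068496 m ≈ 6.85 cm

Δh ≈ 6.85 cm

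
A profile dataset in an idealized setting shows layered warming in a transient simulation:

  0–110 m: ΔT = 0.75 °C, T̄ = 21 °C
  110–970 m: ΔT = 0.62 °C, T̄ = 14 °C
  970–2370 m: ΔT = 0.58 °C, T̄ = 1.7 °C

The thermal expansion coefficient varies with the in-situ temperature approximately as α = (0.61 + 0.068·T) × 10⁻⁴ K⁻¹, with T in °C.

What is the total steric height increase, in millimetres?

159 mm

Layer 1: α = (0.61 + 0.068×21)×10⁻⁴ = 2.038×10⁻⁴ K⁻¹
Layer 2: α = (0.61 + 0.068×14)×10⁻⁴ = 1.562×10⁻⁴ K⁻¹
Layer 3: α = (0.61 + 0.068×1.7)×10⁻⁴ = 0.7256×10⁻⁴ K⁻¹
Layer 1: 110 × 2.038×10⁻⁴ × 0.75 = 0.0168135 m
110–970 m: 0.62 × 860 × 1.562×10⁻⁴ = 0.08328584 m
970–2370 m: 0.7256×10⁻⁴ × 1400 × 0.58 = 0.05891872 m
Δh = 0.0168135 + 0.08328584 + 0.05891872 = 0.15901806 m ≈ 159 mm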